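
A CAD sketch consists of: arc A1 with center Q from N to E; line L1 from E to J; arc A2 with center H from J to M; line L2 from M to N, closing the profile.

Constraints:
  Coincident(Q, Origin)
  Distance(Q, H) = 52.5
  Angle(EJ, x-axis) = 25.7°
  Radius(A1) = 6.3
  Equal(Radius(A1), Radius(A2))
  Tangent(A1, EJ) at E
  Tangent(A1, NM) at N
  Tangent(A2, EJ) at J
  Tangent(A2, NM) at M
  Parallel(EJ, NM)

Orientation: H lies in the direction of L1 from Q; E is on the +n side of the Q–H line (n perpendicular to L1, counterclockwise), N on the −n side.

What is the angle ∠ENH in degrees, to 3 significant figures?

83.2°

The slot axis is L1's direction at 25.7°, so u = (cos 25.7°, sin 25.7°) = (0.901, 0.434) and n = (−sin 25.7°, cos 25.7°) = (-0.434, 0.901). Q is at the origin and H lies 52.5 along u from Q, so H = 52.5·u = (47.3, 22.8). Tangency of A1 to both parallel lines with radius 6.3 puts E and N at Q ± 6.3·n: E = (-2.73, 5.68), N = (2.73, -5.68). Then cos ∠ENH = NE·NH / (|NE||NH|), giving 83.2°.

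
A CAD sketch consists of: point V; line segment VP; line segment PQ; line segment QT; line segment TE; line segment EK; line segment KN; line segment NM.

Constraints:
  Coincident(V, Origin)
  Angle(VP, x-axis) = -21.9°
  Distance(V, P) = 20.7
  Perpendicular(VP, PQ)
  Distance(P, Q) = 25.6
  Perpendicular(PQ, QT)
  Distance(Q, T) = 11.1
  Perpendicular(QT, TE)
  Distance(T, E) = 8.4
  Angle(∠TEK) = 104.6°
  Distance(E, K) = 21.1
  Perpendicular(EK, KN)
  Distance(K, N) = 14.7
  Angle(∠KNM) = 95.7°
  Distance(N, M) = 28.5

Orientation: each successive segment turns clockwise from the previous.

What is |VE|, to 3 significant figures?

19.7

V is at the origin; VP runs at -21.9° with length 20.7, so P = (19.2, -7.72). VP is perpendicular to PQ, so PQ runs at -112°; with |PQ| = 25.6, Q = (9.66, -31.5). PQ ⟂ QT, so QT runs at 158°; with |QT| = 11.1, T = (-0.641, -27.3). The perpendicularity gives TE at right angles to QT, so TE runs at 68.1°; with |TE| = 8.4, E = (2.49, -19.5). Then |VE| = |E − V| = 19.7.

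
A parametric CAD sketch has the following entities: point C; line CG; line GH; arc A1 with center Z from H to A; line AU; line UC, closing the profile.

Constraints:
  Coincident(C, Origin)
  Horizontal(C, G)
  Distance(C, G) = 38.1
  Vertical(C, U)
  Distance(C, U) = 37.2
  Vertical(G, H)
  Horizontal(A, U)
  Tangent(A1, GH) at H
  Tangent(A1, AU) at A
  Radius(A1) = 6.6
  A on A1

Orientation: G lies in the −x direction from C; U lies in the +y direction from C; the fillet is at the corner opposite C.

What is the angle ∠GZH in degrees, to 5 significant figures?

77.829°

The virtual corner opposite C is at (-38.100, 37.200). Since A1 is tangent to GH there, ZH ⟂ GH and the tangent condition forces ZA to be normal to AU, with radius 6.6, so the center Z sits 6.6 in from both sides at Z = (-31.500, 30.600). That places the tangent points at H = (-38.100, 30.600) on GH and A = (-31.500, 37.200) on AU. Then cos ∠GZH = ZG·ZH / (|ZG||ZH|), giving 77.829°.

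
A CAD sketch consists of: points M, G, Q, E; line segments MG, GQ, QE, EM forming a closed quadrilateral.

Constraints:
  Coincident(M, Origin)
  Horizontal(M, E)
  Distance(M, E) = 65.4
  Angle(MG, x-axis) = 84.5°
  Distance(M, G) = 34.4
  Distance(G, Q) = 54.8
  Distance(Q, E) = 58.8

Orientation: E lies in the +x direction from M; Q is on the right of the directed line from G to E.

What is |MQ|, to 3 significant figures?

22.5

Checks: |GQ| = 54.80 ✓; |QE| = 58.80 ✓.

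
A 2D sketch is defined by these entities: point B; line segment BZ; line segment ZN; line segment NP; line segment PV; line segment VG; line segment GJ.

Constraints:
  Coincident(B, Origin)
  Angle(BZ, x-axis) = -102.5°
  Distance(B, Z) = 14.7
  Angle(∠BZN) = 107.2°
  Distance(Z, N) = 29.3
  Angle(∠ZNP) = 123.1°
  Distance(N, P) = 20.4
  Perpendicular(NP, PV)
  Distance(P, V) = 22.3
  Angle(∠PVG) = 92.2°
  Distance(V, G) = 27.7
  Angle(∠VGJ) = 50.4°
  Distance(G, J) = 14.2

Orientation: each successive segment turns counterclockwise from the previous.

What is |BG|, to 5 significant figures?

12.510

B is at the origin; BZ runs at -102.5° with length 14.7, so Z = (-3.1817, -14.352). ∠BZN = 107.2° gives ZN at -29.700° from the x-axis; with |ZN| = 29.3, N = (22.269, -28.868). ∠ZNP = 123.1° gives NP at 27.200° from the x-axis; with |NP| = 20.4, P = (40.413, -19.544). The perpendicularity gives PV at right angles to NP, so PV runs at 117.20°; with |PV| = 22.3, V = (30.220, 0.29029). ∠PVG = 92.2° gives VG at -155.00° from the x-axis; with |VG| = 27.7, G = (5.1153, -11.416). Then |BG| = |G − B| = 12.510.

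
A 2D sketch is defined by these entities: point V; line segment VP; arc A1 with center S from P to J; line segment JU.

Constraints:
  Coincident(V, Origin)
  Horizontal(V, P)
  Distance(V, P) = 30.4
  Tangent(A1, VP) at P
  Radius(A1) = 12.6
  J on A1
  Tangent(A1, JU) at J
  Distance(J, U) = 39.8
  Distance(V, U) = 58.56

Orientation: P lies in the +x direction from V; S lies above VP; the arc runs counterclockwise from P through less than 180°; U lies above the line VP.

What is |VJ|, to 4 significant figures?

45.47

Checks: |SJ| = 12.60 ✓; ∠(SJ, JU) = 90.00° ✓; |JU| = 39.80 ✓; |VU| = 58.56 ✓.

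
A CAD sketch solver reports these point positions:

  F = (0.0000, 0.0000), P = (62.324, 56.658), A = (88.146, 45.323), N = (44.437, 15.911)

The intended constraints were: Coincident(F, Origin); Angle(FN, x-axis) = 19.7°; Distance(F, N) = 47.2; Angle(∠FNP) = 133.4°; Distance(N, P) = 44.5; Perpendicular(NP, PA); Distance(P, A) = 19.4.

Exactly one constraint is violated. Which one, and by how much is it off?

Distance(P, A) = 19.4 — off by 8.80.

F = (0.00, 0.00) ✓; FN at 19.70° ✓; |FN| = 47.20 ✓; ∠FNP = 133.4° ✓; |NP| = 44.50 ✓; ∠(NP, PA) = 90.00° ✓; |PA| = 28.20 ✗.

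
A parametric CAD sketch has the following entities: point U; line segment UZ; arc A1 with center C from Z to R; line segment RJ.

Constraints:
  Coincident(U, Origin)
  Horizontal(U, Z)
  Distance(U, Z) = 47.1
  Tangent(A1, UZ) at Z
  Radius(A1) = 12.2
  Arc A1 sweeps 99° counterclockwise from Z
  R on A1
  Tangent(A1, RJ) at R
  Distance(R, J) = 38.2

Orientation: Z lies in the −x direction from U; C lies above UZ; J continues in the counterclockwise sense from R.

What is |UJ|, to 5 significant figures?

66.108

U is at the origin; UZ is horizontal with |UZ| = 47.1 and Z on the −x side, so Z = (-47.100, 0.0000). Tangency of A1 to UZ means the radius CZ is perpendicular to UZ, so C = Z + (0, 12.2) = (-47.100, 12.200). On A1, Z sits at bearing -90° from C; a 99° counterclockwise sweep puts R at bearing 9°, so R = C + 12.2·(cos 9°, sin 9°) = (-35.050, 14.109). Tangency of A1 to RJ means the radius CR is perpendicular to RJ, so RJ runs along (−sin 9°, cos 9°); with |RJ| = 38.2, J = (-41.026, 51.838). Then |UJ| = |J − U| = 66.108.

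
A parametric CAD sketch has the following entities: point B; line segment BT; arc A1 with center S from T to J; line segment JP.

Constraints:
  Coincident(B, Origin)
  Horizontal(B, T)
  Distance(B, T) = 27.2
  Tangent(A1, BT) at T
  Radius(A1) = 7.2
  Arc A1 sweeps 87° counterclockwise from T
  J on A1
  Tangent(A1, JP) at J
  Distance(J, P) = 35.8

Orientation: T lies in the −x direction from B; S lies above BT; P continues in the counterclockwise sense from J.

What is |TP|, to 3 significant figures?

43.5

B is at the origin; B and T share the same y with |BT| = 27.2 and T on the −x side, so T = (-27.2, 0.00). Since A1 is tangent to BT there, ST ⟂ BT, so S = T + (0, 7.2) = (-27.2, 7.20). On A1, T sits at bearing -90° from S; an 87° counterclockwise sweep puts J at bearing -3°, so J = S + 7.2·(cos -3°, sin -3°) = (-20.0, 6.82). Since A1 is tangent to JP there, SJ ⟂ JP, so JP runs along (−sin -3°, cos -3°); with |JP| = 35.8, P = (-18.1, 42.6). Then |TP| = |P − T| = 43.5.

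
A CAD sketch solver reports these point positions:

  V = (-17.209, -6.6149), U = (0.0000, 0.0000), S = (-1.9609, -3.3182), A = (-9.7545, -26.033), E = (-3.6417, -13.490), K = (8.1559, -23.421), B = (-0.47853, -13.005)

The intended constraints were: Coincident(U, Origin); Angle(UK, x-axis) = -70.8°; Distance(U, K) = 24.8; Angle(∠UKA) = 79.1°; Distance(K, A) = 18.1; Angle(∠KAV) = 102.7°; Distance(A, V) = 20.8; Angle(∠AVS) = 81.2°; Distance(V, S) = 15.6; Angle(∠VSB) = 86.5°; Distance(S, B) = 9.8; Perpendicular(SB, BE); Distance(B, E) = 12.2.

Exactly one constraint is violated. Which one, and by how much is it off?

Distance(B, E) = 12.2 — off by 9.00.

U = (0.00, 0.00) ✓; UK at -70.80° ✓; |UK| = 24.80 ✓; ∠UKA = 79.10° ✓; |KA| = 18.10 ✓; ∠KAV = 102.7° ✓; |AV| = 20.80 ✓; ∠AVS = 81.20° ✓; |VS| = 15.60 ✓; ∠VSB = 86.50° ✓; |SB| = 9.800 ✓; ∠(SB, BE) = 89.98° ✓; |BE| = 3.200 ✗.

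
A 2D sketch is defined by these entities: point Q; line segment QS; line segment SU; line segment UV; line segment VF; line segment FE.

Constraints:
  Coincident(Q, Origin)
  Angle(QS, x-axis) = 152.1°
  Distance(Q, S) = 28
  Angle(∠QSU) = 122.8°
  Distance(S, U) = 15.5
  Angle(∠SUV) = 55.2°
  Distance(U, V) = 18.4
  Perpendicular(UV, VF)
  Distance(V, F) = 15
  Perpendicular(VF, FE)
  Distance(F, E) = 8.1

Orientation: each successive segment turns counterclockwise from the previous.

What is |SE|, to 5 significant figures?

2.6975

Q is at the origin; QS runs at 152.1° with length 28.0, so S = (-24.745, 13.102). ∠QSU = 122.8° gives SU at -150.70° from the x-axis; with |SU| = 15.5, U = (-38.263, 5.5166). ∠SUV = 55.2° gives UV at -25.900° from the x-axis; with |UV| = 18.4, V = (-21.711, -2.5205). UV ⟂ VF, so VF runs at 64.100°; with |VF| = 15.0, F = (-15.159, 10.973). The perpendicularity gives FE at right angles to VF, so FE runs at 154.10°; with |FE| = 8.1, E = (-22.445, 14.511). Then |SE| = |E − S| = 2.6975.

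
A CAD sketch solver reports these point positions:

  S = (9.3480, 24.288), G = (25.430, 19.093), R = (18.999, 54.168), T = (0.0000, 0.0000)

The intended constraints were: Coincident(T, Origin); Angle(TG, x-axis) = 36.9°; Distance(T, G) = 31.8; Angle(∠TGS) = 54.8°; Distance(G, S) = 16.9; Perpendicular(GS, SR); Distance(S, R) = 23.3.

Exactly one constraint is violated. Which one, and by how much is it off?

Distance(S, R) = 23.3 — off by 8.10.

T = (0.00, 0.00) ✓; TG at 36.90° ✓; |TG| = 31.80 ✓; ∠TGS = 54.80° ✓; |GS| = 16.90 ✓; ∠(GS, SR) = 90.00° ✓; |SR| = 31.40 ✗.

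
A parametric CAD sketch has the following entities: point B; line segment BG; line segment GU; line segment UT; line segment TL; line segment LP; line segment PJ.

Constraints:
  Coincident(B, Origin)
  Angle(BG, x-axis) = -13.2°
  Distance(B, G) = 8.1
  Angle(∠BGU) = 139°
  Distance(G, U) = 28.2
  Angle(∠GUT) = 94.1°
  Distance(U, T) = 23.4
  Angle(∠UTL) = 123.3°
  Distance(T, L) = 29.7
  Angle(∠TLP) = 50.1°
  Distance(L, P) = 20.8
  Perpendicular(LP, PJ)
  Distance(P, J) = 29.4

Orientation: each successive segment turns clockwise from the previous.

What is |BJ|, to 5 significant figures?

45.775

∠TLP = 50.1° gives LP at 33.300° from the x-axis; with |LP| = 20.8, P = (-4.6175, -19.728). LP ⟂ PJ, so PJ runs at -56.700°; with |PJ| = 29.4, J = (11.524, -44.300). Then |BJ| = |J − B| = 45.775.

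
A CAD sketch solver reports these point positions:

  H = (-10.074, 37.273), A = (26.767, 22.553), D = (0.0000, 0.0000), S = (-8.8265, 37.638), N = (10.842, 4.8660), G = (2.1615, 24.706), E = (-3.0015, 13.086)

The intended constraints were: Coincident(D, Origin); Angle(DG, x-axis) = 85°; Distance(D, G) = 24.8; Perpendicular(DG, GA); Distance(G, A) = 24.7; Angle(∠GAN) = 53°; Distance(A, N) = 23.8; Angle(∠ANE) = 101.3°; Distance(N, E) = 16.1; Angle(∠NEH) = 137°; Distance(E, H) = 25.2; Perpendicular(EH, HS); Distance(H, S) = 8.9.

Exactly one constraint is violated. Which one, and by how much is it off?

Distance(H, S) = 8.9 — off by 7.60.

D = (0.00, 0.00) ✓; DG at 85.00° ✓; |DG| = 24.80 ✓; ∠(DG, GA) = 90.00° ✓; |GA| = 24.70 ✓; ∠GAN = 53.00° ✓; |AN| = 23.80 ✓; ∠ANE = 101.3° ✓; |NE| = 16.10 ✓; ∠NEH = 137.0° ✓; |EH| = 25.20 ✓; ∠(EH, HS) = 89.99° ✓; |HS| = 1.300 ✗.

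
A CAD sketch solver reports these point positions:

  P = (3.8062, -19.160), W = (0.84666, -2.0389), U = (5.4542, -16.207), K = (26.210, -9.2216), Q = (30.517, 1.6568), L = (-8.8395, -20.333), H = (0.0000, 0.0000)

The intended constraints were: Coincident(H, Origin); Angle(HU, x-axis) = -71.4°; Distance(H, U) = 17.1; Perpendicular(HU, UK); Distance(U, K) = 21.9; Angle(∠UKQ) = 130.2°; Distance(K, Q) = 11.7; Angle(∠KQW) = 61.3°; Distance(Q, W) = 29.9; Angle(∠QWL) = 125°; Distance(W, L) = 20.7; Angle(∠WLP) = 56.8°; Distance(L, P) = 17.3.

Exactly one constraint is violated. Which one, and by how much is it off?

Distance(L, P) = 17.3 — off by 4.60.

H = (0.00, 0.00) ✓; HU at -71.40° ✓; |HU| = 17.10 ✓; ∠(HU, UK) = 90.00° ✓; |UK| = 21.90 ✓; ∠UKQ = 130.2° ✓; |KQ| = 11.70 ✓; ∠KQW = 61.30° ✓; |QW| = 29.90 ✓; ∠QWL = 125.0° ✓; |WL| = 20.70 ✓; ∠WLP = 56.80° ✓; |LP| = 12.70 ✗.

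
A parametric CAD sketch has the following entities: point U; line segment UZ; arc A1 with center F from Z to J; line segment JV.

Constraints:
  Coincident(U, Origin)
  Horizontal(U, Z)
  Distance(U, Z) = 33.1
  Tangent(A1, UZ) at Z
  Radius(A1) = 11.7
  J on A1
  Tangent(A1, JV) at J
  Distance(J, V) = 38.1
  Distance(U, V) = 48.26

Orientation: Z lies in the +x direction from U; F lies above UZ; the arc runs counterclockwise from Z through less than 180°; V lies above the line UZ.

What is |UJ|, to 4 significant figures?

45.83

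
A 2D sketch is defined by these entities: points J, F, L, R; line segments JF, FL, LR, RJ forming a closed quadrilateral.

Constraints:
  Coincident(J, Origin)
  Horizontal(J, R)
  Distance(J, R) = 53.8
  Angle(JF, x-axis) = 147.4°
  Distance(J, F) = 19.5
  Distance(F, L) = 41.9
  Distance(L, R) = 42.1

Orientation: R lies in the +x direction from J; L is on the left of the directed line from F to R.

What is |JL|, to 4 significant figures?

35.12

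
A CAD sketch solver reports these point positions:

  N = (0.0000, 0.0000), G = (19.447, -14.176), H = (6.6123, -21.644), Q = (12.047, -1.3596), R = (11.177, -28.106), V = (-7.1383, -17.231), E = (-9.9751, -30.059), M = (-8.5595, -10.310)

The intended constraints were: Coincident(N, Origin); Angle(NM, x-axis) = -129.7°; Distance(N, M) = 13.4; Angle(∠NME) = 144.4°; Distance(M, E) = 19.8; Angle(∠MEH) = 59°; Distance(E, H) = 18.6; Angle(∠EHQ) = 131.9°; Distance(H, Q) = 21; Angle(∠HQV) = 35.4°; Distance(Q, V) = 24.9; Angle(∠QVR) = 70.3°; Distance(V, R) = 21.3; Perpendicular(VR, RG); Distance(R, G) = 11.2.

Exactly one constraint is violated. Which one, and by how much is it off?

Distance(R, G) = 11.2 — off by 5.00.

N = (0.00, 0.00) ✓; NM at -129.7° ✓; |NM| = 13.40 ✓; ∠NME = 144.4° ✓; |ME| = 19.80 ✓; ∠MEH = 59.00° ✓; |EH| = 18.60 ✓; ∠EHQ = 131.9° ✓; |HQ| = 21.00 ✓; ∠HQV = 35.40° ✓; |QV| = 24.90 ✓; ∠QVR = 70.30° ✓; |VR| = 21.30 ✓; ∠(VR, RG) = 90.00° ✓; |RG| = 16.20 ✗.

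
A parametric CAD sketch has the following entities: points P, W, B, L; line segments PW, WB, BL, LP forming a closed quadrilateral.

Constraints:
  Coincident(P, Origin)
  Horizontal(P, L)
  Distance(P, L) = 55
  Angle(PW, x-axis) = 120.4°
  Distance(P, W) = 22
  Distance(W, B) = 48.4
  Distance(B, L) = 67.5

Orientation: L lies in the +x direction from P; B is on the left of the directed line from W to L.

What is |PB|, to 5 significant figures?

60.018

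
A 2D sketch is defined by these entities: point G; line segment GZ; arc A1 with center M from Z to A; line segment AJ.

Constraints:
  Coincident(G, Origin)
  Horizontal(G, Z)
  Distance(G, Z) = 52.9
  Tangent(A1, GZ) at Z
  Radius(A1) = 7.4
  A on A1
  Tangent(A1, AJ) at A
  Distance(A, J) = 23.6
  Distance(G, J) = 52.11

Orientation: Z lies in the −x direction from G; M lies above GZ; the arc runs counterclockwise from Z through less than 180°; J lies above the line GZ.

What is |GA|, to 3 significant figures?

46.0

G is at the origin; GZ is horizontal with |GZ| = 52.9 and Z on the −x side, so Z = (-52.9, 0.00). Tangency of A1 to GZ means the radius MZ is perpendicular to GZ, so M = Z + (0, 7.4) = (-52.9, 7.40). Since MA ⟂ AJ (tangency), |MJ| = √(7.4² + 23.6²) = 24.7 regardless of where A sits on A1. So J lies on both circle(G, 52.11) and circle(M, 24.7); the above-GZ intersection is J = (-42.7, 29.9). A is the foot of the tangent from J: A = (-45.6, 6.49).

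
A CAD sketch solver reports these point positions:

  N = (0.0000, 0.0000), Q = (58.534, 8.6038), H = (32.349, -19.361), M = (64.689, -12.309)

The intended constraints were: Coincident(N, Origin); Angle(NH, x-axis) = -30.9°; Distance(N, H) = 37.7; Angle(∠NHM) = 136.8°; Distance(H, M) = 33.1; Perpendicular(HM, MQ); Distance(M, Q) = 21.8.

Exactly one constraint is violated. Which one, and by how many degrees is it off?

Perpendicular(HM, MQ) — off by 4.10°.

N = (0.00, 0.00) ✓; NH at -30.90° ✓; |NH| = 37.70 ✓; ∠NHM = 136.8° ✓; |HM| = 33.10 ✓; ∠(HM, MQ) = 94.10° ✗; |MQ| = 21.80 ✓.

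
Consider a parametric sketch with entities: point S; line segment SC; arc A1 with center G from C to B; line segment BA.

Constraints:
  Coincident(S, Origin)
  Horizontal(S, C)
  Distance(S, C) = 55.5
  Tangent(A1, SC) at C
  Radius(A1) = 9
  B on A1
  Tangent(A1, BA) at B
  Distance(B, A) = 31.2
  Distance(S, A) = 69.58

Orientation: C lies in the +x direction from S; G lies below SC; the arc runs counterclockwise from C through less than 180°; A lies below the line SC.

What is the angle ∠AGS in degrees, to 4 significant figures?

99.87°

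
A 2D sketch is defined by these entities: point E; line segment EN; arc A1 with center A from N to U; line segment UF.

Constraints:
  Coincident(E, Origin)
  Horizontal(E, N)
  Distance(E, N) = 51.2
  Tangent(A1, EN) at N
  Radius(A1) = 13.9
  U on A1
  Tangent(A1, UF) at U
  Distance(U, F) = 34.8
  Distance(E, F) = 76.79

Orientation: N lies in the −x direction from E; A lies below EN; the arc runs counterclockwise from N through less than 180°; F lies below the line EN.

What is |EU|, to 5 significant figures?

66.936

E is at the origin; E and N share the same y with |EN| = 51.2 and N on the −x side, so N = (-51.200, 0.0000). The tangent condition forces AN to be normal to EN, so A = N + (0, -13.9) = (-51.200, -13.900). Since AU ⟂ UF (tangency), |AF| = √(13.9² + 34.8²) = 37.473 regardless of where U sits on A1. So F lies on both circle(E, 76.79) and circle(A, 37.473); the below-EN intersection is F = (-57.559, -50.830). U is the foot of the tangent from F: U = (-64.796, -16.791).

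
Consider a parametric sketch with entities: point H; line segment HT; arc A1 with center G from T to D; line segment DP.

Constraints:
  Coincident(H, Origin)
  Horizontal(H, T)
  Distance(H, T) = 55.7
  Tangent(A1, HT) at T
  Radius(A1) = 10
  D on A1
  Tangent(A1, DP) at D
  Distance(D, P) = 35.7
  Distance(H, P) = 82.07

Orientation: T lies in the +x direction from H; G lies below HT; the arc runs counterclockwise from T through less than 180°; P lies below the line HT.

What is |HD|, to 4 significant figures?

50.25

H is at the origin; HT is horizontal with |HT| = 55.7 and T on the +x side, so T = (55.70, 0.000). A1 meets HT tangentially, so GT is at right angles to HT, so G = T + (0, -10) = (55.70, -10.00). Since GD ⟂ DP (tangency), |GP| = √(10.0² + 35.7²) = 37.07 regardless of where D sits on A1. So P lies on both circle(H, 82.07) and circle(G, 37.07); the below-HT intersection is P = (68.85, -44.66). D is the foot of the tangent from P: D = (47.65, -15.94).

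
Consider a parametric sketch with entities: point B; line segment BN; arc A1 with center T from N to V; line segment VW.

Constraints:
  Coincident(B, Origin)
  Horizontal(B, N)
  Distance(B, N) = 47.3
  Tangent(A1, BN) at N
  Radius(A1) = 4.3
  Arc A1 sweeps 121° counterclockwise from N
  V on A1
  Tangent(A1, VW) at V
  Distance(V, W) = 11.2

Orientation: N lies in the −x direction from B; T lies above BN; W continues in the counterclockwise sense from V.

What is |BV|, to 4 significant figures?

44.10

B is at the origin; BN is horizontal with |BN| = 47.3 and N on the −x side, so N = (-47.30, 0.000). Since A1 is tangent to BN there, TN ⟂ BN, so T = N + (0, 4.3) = (-47.30, 4.300). On A1, N sits at bearing -90° from T; a 121° counterclockwise sweep puts V at bearing 31°, so V = T + 4.3·(cos 31°, sin 31°) = (-43.61, 6.515). Then |BV| = |V − B| = 44.10.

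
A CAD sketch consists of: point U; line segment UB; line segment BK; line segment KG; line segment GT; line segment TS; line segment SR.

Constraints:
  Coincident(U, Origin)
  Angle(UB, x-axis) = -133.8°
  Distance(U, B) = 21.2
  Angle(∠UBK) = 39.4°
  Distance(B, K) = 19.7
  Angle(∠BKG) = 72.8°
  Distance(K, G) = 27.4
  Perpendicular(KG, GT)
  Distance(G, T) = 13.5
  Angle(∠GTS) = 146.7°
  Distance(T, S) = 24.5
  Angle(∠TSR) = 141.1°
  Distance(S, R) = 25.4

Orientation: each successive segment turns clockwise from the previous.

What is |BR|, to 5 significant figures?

27.989

U is at the origin; UB runs at -133.8° with length 21.2, so B = (-14.673, -15.301). ∠UBK = 39.4° gives BK at 85.600° from the x-axis; with |BK| = 19.7, K = (-13.162, 4.3406). ∠BKG = 72.8° gives KG at -21.600° from the x-axis; with |KG| = 27.4, G = (12.314, -5.7460). KG ⟂ GT, so GT runs at -111.60°; with |GT| = 13.5, T = (7.3441, -18.298). ∠GTS = 146.7° gives TS at -144.90° from the x-axis; with |TS| = 24.5, S = (-12.701, -32.386). ∠TSR = 141.1° gives SR at 176.20° from the x-axis; with |SR| = 25.4, R = (-38.045, -30.702). Then |BR| = |R − B| = 27.989.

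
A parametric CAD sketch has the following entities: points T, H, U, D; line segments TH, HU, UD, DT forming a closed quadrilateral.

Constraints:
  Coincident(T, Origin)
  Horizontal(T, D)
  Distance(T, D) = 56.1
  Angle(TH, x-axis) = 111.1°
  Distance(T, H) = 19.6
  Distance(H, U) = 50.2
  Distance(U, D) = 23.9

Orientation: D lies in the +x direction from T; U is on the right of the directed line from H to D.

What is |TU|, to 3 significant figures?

35.8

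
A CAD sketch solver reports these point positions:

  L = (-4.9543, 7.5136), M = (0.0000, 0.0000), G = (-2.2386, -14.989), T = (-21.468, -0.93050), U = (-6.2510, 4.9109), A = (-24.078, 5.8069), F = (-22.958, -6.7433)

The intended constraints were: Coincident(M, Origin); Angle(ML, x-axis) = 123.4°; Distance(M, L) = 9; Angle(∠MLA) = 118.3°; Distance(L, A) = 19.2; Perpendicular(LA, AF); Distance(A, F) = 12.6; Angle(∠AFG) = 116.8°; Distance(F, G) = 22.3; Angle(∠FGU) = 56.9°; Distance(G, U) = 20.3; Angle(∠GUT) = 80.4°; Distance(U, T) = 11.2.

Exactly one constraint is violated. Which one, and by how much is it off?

Distance(U, T) = 11.2 — off by 5.10.

M = (0.00, 0.00) ✓; ML at 123.4° ✓; |ML| = 9.000 ✓; ∠MLA = 118.3° ✓; |LA| = 19.20 ✓; ∠(LA, AF) = 90.00° ✓; |AF| = 12.60 ✓; ∠AFG = 116.8° ✓; |FG| = 22.30 ✓; ∠FGU = 56.90° ✓; |GU| = 20.30 ✓; ∠GUT = 80.40° ✓; |UT| = 16.30 ✗.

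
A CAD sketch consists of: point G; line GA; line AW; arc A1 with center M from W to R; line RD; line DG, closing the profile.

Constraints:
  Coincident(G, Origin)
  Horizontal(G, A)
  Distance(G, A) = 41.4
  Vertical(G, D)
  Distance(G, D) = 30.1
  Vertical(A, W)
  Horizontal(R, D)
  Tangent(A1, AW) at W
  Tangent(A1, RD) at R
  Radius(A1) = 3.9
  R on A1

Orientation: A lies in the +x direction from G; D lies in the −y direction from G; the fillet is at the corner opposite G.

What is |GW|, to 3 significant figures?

49.0

The virtual corner opposite G is at (41.4, -30.1). The tangent condition forces MW to be normal to AW and the tangent condition forces MR to be normal to RD, with radius 3.9, so the center M sits 3.9 in from both sides at M = (37.5, -26.2). That places the tangent points at W = (41.4, -26.2) on AW and R = (37.5, -30.1) on RD. Then |GW| = |W − G| = 49.0.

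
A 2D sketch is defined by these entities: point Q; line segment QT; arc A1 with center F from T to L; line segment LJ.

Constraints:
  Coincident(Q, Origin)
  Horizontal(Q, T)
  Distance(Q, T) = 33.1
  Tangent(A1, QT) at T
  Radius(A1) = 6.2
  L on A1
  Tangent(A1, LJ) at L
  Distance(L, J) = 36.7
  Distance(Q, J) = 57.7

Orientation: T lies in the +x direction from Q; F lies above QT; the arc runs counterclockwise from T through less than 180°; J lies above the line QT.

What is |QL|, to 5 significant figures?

39.807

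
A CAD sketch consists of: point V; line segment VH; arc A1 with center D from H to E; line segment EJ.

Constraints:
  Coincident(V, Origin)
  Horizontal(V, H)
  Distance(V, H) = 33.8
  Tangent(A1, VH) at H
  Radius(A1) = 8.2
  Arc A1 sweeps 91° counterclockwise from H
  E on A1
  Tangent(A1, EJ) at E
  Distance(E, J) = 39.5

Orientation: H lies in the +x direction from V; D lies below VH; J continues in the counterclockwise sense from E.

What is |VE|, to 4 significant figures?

26.93

Since A1 is tangent to VH there, DH ⟂ VH, so D = H + (0, -8.2) = (33.80, -8.200). On A1, H sits at bearing 90° from D; a 91° counterclockwise sweep puts E at bearing 181°, so E = D + 8.2·(cos 181°, sin 181°) = (25.60, -8.343). Then |VE| = |E − V| = 26.93.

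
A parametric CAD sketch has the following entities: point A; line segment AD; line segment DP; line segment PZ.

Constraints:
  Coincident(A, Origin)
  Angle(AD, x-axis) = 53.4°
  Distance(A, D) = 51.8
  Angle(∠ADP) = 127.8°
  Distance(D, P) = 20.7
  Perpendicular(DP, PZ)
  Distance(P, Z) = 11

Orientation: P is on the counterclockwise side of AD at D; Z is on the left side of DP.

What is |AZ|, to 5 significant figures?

60.388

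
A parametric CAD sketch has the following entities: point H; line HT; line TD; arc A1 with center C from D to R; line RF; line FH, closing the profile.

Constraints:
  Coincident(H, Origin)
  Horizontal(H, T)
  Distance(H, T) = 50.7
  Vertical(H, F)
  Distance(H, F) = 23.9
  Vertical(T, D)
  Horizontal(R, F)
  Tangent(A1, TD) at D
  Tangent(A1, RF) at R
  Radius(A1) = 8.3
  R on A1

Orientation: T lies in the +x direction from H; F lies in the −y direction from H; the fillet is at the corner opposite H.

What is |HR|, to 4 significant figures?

48.67

The virtual corner opposite H is at (50.70, -23.90). The tangent condition forces CD to be normal to TD and the tangent condition forces CR to be normal to RF, with radius 8.3, so the center C sits 8.3 in from both sides at C = (42.40, -15.60). That places the tangent points at D = (50.70, -15.60) on TD and R = (42.40, -23.90) on RF. Then |HR| = |R − H| = 48.67.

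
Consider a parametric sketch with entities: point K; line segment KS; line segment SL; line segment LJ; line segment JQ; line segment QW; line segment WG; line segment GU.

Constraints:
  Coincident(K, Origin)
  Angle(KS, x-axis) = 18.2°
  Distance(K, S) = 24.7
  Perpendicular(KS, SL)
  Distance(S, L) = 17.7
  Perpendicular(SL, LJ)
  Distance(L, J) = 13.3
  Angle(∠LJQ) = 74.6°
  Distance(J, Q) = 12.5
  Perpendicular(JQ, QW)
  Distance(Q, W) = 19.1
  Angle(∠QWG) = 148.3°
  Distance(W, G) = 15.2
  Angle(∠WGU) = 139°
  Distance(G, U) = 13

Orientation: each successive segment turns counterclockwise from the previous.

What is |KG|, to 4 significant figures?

48.66

K is at the origin; KS runs at 18.2° with length 24.7, so S = (23.46, 7.715). KS is perpendicular to SL, so SL runs at 108.2°; with |SL| = 17.7, L = (17.94, 24.53). SL ⟂ LJ, so LJ runs at -161.8°; with |LJ| = 13.3, J = (5.301, 20.38). ∠LJQ = 74.6° gives JQ at -56.40° from the x-axis; with |JQ| = 12.5, Q = (12.22, 9.964). The perpendicularity gives QW at right angles to JQ, so QW runs at 33.60°; with |QW| = 19.1, W = (28.13, 20.53). ∠QWG = 148.3° gives WG at 65.30° from the x-axis; with |WG| = 15.2, G = (34.48, 34.34). Then |KG| = |G − K| = 48.66.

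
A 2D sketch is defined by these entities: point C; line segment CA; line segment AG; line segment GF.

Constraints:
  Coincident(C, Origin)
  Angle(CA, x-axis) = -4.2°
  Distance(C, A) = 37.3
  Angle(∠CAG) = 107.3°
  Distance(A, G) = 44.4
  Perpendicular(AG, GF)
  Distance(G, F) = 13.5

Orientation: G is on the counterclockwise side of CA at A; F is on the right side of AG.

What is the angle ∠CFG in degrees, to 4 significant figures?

48.49°

C is at the origin; CA runs at -4.2° with length 37.3, so A = 37.3·(cos -4.2°, sin -4.2°) = (37.20, -2.732). ∠CAG = 107.3°, so AG runs at -4.2° + (180° − 107.3°) = 68.50° from the x-axis; with |AG| = 44.4, G = A + 44.4·(cos 68.50°, sin 68.50°) = (53.47, 38.58). AG ⟂ GF; with |GF| = 13.5 on the right of AG, F = G + 13.5·(0.9304, -0.3665) = (66.03, 33.63). Then cos ∠CFG = FC·FG / (|FC||FG|), giving 48.49°.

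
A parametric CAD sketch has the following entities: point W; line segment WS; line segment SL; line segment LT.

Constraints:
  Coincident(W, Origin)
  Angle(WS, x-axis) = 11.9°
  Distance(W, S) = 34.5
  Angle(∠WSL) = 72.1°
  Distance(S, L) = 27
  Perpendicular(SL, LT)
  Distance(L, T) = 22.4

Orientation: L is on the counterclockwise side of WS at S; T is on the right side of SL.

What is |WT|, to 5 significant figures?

57.612

W is at the origin; WS runs at 11.9° with length 34.5, so S = 34.5·(cos 11.9°, sin 11.9°) = (33.759, 7.1140). ∠WSL = 72.1°, so SL runs at 11.9° + (180° − 72.1°) = 119.80° from the x-axis; with |SL| = 27.0, L = S + 27.0·(cos 119.80°, sin 119.80°) = (20.340, 30.544). The perpendicularity gives LT at right angles to SL; with |LT| = 22.4 on the right of SL, T = L + 22.4·(0.86777, 0.49697) = (39.778, 41.676). Then |WT| = |T − W| = 57.612.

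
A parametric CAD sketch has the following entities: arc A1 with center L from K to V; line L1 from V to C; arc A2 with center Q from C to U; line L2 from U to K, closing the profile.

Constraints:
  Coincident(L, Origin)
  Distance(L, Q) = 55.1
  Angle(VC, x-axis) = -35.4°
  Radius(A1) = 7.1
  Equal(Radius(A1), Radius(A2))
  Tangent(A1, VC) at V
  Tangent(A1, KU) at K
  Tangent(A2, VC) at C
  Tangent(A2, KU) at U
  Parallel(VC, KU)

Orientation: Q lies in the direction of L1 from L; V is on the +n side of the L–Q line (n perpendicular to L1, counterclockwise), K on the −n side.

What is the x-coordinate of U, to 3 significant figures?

40.8

The slot axis is L1's direction at -35.4°, so u = (cos -35.4°, sin -35.4°) = (0.815, -0.579) and n = (−sin -35.4°, cos -35.4°) = (0.579, 0.815). L is at the origin and Q lies 55.1 along u from L, so Q = 55.1·u = (44.9, -31.9). Tangency of A1 to both parallel lines with radius 7.1 puts V and K at L ± 7.1·n: V = (4.11, 5.79), K = (-4.11, -5.79). Equal radii place C and U the same way about Q: C = Q + 7.1·n = (49.0, -26.1), U = Q − 7.1·n = (40.8, -37.7). So U.x = 40.8.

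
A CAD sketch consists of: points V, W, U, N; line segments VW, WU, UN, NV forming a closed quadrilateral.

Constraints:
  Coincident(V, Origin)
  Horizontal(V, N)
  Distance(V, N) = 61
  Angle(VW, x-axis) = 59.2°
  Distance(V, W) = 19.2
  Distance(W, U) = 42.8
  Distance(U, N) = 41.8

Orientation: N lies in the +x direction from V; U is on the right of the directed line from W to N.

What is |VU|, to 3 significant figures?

34.9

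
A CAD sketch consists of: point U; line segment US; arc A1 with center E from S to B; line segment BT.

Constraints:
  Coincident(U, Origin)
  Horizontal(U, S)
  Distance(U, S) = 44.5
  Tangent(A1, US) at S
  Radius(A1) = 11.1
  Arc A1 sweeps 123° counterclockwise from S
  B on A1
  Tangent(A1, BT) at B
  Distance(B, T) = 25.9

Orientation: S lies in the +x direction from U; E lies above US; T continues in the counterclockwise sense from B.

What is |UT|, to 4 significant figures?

55.56

U is at the origin; U and S share the same y with |US| = 44.5 and S on the +x side, so S = (44.50, 0.000). A1 meets US tangentially, so ES is at right angles to US, so E = S + (0, 11.1) = (44.50, 11.10). On A1, S sits at bearing -90° from E; a 123° counterclockwise sweep puts B at bearing 33°, so B = E + 11.1·(cos 33°, sin 33°) = (53.81, 17.15). Tangency of A1 to BT means the radius EB is perpendicular to BT, so BT runs along (−sin 33°, cos 33°); with |BT| = 25.9, T = (39.70, 38.87). Then |UT| = |T − U| = 55.56.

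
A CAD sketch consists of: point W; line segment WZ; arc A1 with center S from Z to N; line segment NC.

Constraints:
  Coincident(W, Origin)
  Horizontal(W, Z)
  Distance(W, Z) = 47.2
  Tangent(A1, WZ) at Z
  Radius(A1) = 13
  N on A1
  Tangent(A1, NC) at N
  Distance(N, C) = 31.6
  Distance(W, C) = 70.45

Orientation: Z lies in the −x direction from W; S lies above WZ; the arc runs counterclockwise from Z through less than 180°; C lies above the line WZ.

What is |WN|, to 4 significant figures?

41.22

Checks: W = (0.00, 0.00) ✓; |SN| = 13.00 ✓; ∠(SN, NC) = 90.00° ✓; |NC| = 31.60 ✓; |WC| = 70.45 ✓.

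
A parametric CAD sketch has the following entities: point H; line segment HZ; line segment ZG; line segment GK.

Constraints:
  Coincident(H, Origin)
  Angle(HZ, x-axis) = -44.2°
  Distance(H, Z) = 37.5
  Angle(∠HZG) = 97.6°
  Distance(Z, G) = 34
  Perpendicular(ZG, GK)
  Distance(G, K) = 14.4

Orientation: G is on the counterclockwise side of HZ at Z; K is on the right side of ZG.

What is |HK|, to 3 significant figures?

64.6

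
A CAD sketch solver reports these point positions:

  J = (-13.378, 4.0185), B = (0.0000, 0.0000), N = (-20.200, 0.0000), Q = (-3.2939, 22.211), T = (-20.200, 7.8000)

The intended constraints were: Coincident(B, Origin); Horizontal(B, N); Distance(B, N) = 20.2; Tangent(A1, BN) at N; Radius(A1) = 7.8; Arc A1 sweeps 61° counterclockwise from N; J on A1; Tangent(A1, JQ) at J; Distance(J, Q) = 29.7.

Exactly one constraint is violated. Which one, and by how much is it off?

Distance(J, Q) = 29.7 — off by 8.90.

B = (0.00, 0.00) ✓; B.y = 0.00, N.y = 0.00 ✓; |BN| = 20.20 ✓; ∠(TN, NB) = 90.00° ✓; |TN| = 7.800 ✓; bearing(T→J) − bearing(T→N) = 61.00° ✓; |TJ| = 7.800 ✓; ∠(TJ, JQ) = 90.00° ✓; |JQ| = 20.80 ✗.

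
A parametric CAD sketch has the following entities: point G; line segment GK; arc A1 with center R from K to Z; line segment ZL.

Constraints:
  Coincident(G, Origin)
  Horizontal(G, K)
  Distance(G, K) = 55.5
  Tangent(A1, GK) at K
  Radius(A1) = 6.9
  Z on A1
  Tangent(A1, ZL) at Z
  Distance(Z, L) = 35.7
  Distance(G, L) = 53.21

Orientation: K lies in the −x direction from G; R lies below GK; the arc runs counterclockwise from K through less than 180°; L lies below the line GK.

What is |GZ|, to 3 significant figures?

61.7

Checks: |RZ| = 6.900 ✓; ∠(RZ, ZL) = 90.00° ✓; |ZL| = 35.70 ✓; |GL| = 53.21 ✓.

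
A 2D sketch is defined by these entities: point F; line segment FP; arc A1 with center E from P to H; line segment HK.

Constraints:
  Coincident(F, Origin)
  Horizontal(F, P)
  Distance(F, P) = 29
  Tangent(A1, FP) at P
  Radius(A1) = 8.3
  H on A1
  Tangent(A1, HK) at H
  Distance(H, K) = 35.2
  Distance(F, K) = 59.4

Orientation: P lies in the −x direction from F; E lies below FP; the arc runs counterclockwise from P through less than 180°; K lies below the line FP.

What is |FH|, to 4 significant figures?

37.91

Checks: F.y = 0.00, P.y = 0.00 ✓; |EH| = 8.300 ✓; ∠(EH, HK) = 90.00° ✓; |HK| = 35.20 ✓; |FK| = 59.40 ✓.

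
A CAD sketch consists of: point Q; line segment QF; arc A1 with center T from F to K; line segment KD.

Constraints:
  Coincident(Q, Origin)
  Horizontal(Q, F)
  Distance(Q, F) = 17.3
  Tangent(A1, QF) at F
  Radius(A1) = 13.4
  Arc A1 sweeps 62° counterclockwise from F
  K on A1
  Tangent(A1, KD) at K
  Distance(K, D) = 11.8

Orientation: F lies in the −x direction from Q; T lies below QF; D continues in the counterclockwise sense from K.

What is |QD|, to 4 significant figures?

38.85

Q is at the origin; QF is horizontal with |QF| = 17.3 and F on the −x side, so F = (-17.30, 0.000). A1 meets QF tangentially, so TF is at right angles to QF, so T = F + (0, -13.4) = (-17.30, -13.40). On A1, F sits at bearing 90° from T; a 62° counterclockwise sweep puts K at bearing 152°, so K = T + 13.4·(cos 152°, sin 152°) = (-29.13, -7.109). A1 meets KD tangentially, so TK is at right angles to KD, so KD runs along (−sin 152°, cos 152°); with |KD| = 11.8, D = (-34.67, -17.53). Then |QD| = |D − Q| = 38.85.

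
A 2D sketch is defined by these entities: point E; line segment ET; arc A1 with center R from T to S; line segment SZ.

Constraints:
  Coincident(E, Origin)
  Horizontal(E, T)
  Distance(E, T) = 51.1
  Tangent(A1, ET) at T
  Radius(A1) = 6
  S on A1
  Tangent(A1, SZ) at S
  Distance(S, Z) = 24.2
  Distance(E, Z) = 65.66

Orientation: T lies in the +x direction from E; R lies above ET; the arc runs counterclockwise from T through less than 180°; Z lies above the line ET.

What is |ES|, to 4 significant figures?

57.37

Checks: |RS| = 6.000 ✓; ∠(RS, SZ) = 90.00° ✓; |SZ| = 24.20 ✓; |EZ| = 65.66 ✓.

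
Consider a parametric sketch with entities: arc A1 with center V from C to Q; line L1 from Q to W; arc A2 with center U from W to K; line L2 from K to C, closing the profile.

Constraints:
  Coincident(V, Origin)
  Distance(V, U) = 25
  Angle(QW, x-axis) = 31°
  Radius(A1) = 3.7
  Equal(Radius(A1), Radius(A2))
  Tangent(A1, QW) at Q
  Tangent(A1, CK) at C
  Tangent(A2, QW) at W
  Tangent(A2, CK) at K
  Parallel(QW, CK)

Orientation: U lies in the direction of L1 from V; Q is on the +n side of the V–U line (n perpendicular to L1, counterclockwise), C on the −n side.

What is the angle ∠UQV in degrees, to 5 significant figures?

81.581°

The slot axis is L1's direction at 31.0°, so u = (cos 31.0°, sin 31.0°) = (0.85717, 0.51504) and n = (−sin 31.0°, cos 31.0°) = (-0.51504, 0.85717). V is at the origin and U lies 25.0 along u from V, so U = 25.0·u = (21.429, 12.876). Tangency of A1 to both parallel lines with radius 3.7 puts Q and C at V ± 3.7·n: Q = (-1.9056, 3.1715), C = (1.9056, -3.1715). Then cos ∠UQV = QU·QV / (|QU||QV|), giving 81.581°.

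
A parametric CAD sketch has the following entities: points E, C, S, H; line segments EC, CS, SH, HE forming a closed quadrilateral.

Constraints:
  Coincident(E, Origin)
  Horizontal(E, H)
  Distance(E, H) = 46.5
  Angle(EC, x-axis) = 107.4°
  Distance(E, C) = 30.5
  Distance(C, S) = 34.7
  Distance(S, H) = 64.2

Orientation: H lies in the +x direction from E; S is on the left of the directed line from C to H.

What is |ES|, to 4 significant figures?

56.89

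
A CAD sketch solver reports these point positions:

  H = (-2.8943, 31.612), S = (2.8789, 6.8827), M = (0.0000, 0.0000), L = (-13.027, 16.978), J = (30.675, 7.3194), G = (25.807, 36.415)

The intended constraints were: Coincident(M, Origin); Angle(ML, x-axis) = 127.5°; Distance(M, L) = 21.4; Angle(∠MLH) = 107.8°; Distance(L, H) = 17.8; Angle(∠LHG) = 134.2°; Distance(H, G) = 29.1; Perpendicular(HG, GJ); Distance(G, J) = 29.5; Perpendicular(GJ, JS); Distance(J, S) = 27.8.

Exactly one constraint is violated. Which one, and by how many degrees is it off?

Perpendicular(GJ, JS) — off by 8.60°.

M = (0.00, 0.00) ✓; ML at 127.5° ✓; |ML| = 21.40 ✓; ∠MLH = 107.8° ✓; |LH| = 17.80 ✓; ∠LHG = 134.2° ✓; |HG| = 29.10 ✓; ∠(HG, GJ) = 90.00° ✓; |GJ| = 29.50 ✓; ∠(GJ, JS) = 98.60° ✗; |JS| = 27.80 ✓.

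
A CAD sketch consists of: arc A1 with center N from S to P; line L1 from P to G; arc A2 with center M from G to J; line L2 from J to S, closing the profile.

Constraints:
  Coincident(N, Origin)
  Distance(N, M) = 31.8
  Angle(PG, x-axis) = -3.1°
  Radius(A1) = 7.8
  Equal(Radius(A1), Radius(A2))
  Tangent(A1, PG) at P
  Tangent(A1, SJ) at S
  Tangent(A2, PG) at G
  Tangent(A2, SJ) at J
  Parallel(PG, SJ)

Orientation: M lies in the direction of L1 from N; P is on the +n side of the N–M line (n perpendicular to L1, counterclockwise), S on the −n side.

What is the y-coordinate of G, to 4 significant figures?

6.069

Tangency of A1 to both parallel lines with radius 7.8 puts P and S at N ± 7.8·n: P = (0.4218, 7.789), S = (-0.4218, -7.789). Equal radii place G and J the same way about M: G = M + 7.8·n = (32.18, 6.069), J = M − 7.8·n = (31.33, -9.508). So G.y = 6.069.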